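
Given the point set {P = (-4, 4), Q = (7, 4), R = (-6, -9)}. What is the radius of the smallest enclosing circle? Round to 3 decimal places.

9.192

Side lengths²: PQ² = 121, PR² = 173, QR² = 338.
Since QR² = 338 ≥ 173 + 121 = 294, the angle opposite QR is not acute, so the smallest enclosing circle has QR as diameter.
Centre = midpoint of QR = (0.5, -2.5), r² = 338/4 = 84.5.
r = √(84.5) ≈ 9.192.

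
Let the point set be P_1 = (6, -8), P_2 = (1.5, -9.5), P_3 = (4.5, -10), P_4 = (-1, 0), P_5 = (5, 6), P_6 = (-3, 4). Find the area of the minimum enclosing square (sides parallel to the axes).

The bounding box has width 9 and height 16.
An axis-aligned square enclosing the set must have side ≥ max(width, height).
So the minimum side is max(9, 16) = 16.
Area = 16² = 256.

256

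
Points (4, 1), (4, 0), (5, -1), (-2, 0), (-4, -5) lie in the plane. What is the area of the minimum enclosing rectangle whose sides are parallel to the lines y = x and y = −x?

56

In coordinates u = x + y, v = x − y the rectangle is axis-aligned; the map (x,y)→(u,v) scales areas by 2.
u-values: 5, 4, 4, -2, -9; range = 5 − (-9) = 14.
v-values: 3, 4, 6, -2, 1; range = 6 − (-2) = 8.
Area = (14 × 8) / 2 = 56.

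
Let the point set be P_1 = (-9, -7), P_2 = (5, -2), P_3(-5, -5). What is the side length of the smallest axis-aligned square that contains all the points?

The bounding box has width 14 and height 5.
An axis-aligned square enclosing the set must have side ≥ max(width, height).
So the minimum side is max(14, 5) = 14.

14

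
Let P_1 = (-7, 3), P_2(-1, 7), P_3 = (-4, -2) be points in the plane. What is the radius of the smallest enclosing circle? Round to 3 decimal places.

Side lengths²: P_1P_2² = 52, P_1P_3² = 34, P_2P_3² = 90.
Since P_2P_3² = 90 ≥ 52 + 34 = 86, the angle opposite P_2P_3 is not acute, so the smallest enclosing circle has P_2P_3 as diameter.
Centre = midpoint of P_2P_3 = (-2.5, 2.5), r² = 90/4 = 22.5.
r = √(22.5) ≈ 4.743.

4.743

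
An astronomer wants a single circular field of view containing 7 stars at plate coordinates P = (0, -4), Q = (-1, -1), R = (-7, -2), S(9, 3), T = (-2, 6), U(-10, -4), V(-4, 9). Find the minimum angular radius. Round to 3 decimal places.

10.124

By Welzl's lemma the MEC is supported by two points (diametrically opposite) or three points (on a circumcircle).
The farthest pair is S–U with squared distance 410. The circle on this segment as diameter has centre (-0.5, -0.5) and r² = 410/4 = 102.5.
Check P: distance² to centre = 12.5 ≤ 102.5, so it lies inside.
All remaining points lie in this disk, and no smaller disk contains both endpoints, so this is the minimum enclosing circle.
r = √(102.5) ≈ 10.124.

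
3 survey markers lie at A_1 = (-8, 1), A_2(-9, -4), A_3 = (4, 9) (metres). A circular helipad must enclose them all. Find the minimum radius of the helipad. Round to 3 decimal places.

Side lengths²: A_1A_2² = 26, A_1A_3² = 208, A_2A_3² = 338.
Since A_2A_3² = 338 ≥ 208 + 26 = 234, the angle opposite A_2A_3 is not acute, so the smallest enclosing circle has A_2A_3 as diameter.
Centre = midpoint of A_2A_3 = (-2.5, 2.5), r² = 338/4 = 84.5.
r = √(84.5) ≈ 9.192.

9.192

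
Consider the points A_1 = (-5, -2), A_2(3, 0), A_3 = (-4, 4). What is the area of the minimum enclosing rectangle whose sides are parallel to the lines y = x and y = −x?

55

In coordinates u = x + y, v = x − y the rectangle is axis-aligned; the map (x,y)→(u,v) scales areas by 2.
u-values: -7, 3, 0; range = 3 − (-7) = 10.
v-values: -3, 3, -8; range = 3 − (-8) = 11.
Area = (10 × 11) / 2 = 55.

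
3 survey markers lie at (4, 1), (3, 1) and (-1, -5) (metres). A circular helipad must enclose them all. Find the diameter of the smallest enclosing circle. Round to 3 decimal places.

Call the three points A, B, C in the order given.
Side lengths²: AB² = 1, AC² = 61, BC² = 52.
Since AC² = 61 ≥ 52 + 1 = 53, the angle opposite AC is not acute, so the smallest enclosing circle has AC as diameter.
Centre = midpoint of AC = (1.5, -2), r² = 61/4 = 15.25.
Diameter = 2r = 2√(15.25) ≈ 7.810.

7.810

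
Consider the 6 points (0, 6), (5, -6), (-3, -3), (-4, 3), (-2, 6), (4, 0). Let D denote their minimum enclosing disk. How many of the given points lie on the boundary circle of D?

2

By Welzl's lemma the MEC is supported by two points (diametrically opposite) or three points (on a circumcircle).
The farthest pair is (5, -6)–(-2, 6) with squared distance 193. The circle on this segment as diameter has centre (1.5, 0) and r² = 193/4 = 48.25.
Check (0, 6): distance² to centre = 38.25 ≤ 48.25, so it lies inside.
All remaining points lie in this disk, and no smaller disk contains both endpoints, so this is the minimum enclosing circle.
The points at distance exactly r from the centre are (5, -6), (-2, 6) — 2 points.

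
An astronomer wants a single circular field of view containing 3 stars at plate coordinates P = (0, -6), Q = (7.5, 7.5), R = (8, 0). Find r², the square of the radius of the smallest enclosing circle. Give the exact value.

59.625

Side lengths²: PQ² = 238.5, PR² = 100, QR² = 56.5.
Since PQ² = 238.5 ≥ 100 + 56.5 = 156.5, the angle opposite PQ is not acute, so the smallest enclosing circle has PQ as diameter.
Centre = midpoint of PQ = (3.75, 0.75), r² = 238.5/4 = 59.625.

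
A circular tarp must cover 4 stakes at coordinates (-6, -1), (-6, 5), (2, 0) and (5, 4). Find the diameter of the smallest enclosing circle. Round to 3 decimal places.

A smallest enclosing disk is always determined by at most three of the input points on its boundary.
The minimum enclosing circle is determined by three boundary points: (-6, -1), (-6, 5), (5, 4).
Their circumcentre is (-8/11, 2) with r² = 4453/121.
The farthest remaining point (2, 0) is at distance² 1384/121 ≤ 4453/121.
Diameter = 2r = 2√(4453/121) ≈ 12.133.

12.133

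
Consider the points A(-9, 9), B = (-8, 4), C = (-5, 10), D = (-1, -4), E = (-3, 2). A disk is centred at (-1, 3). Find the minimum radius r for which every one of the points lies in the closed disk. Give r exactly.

The required radius is the distance from (-1, 3) to the farthest point.
Squared distances: 100, 50, 65, 49, 5.
Maximum is 100, attained at A.
r = √100 = 10.

10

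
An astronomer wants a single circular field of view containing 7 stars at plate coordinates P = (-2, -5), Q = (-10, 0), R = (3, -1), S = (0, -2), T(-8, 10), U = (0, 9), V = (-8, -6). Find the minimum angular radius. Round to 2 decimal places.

The minimum enclosing circle is determined by three boundary points: T, U, V.
Their circumcentre is (-4.9375, 2) with r² = 73.37890625.
The farthest remaining point R is at distance² 72.00390625 ≤ 73.37890625.
r = √(73.37890625) ≈ 8.57.

8.57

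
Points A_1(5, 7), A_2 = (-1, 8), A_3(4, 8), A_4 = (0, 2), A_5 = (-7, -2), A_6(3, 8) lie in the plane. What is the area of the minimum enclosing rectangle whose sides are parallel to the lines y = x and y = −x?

In coordinates u = x + y, v = x − y the rectangle is axis-aligned; the map (x,y)→(u,v) scales areas by 2.
u-values: 12, 7, 12, 2, -9, 11; range = 12 − (-9) = 21.
v-values: -2, -9, -4, -2, -5, -5; range = -2 − (-9) = 7.
Area = (21 × 7) / 2 = 73.5.

73.5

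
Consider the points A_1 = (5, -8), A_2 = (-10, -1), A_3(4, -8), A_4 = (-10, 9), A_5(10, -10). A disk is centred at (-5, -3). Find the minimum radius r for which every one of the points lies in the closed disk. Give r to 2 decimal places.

16.55

The required radius is the distance from (-5, -3) to the farthest point.
Squared distances: 125, 29, 106, 169, 274.
Maximum is 274, attained at A_5.
r = √274 ≈ 16.55.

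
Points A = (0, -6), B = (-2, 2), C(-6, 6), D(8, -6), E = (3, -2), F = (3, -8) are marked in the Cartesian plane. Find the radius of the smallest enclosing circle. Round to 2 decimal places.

A smallest enclosing disk is always determined by at most three of the input points on its boundary.
The farthest pair is C–D with squared distance 340. The circle on this segment as diameter has centre (1, 0) and r² = 340/4 = 85.
Check A: distance² to centre = 37 ≤ 85, so it lies inside.
All remaining points lie in this disk, and no smaller disk contains both endpoints, so this is the minimum enclosing circle.
r = √85 ≈ 9.22.

9.22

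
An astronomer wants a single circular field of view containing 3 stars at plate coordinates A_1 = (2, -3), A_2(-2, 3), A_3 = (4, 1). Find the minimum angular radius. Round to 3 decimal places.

3.642

Side lengths²: A_1A_2² = 52, A_1A_3² = 20, A_2A_3² = 40.
Since A_1A_2² = 52 < 40 + 20 = 60, the triangle is acute, so the smallest enclosing circle is the circumcircle.
Circumcentre = (3/7, 2/7), r² = 650/49.
r = √(650/49) ≈ 3.642.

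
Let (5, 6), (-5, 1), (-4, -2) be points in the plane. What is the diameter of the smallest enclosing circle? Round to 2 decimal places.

12.04

Call the three points A, B, C in the order given.
Side lengths²: AB² = 125, AC² = 145, BC² = 10.
Since AC² = 145 ≥ 125 + 10 = 135, the angle opposite AC is not acute, so the smallest enclosing circle has AC as diameter.
Centre = midpoint of AC = (0.5, 2), r² = 145/4 = 36.25.
Diameter = 2r = 2√(36.25) ≈ 12.04.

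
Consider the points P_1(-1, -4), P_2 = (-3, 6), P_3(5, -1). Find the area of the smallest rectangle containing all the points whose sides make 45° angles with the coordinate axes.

67.5

In coordinates u = x + y, v = x − y the rectangle is axis-aligned; the map (x,y)→(u,v) scales areas by 2.
u-values: -5, 3, 4; range = 4 − (-5) = 9.
v-values: 3, -9, 6; range = 6 − (-9) = 15.
Area = (9 × 15) / 2 = 67.5.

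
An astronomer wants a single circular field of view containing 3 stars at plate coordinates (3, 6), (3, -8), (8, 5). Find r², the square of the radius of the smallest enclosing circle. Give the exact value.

50.44

Call the three points A, B, C in the order given.
Side lengths²: AB² = 196, AC² = 26, BC² = 194.
Since AB² = 196 < 194 + 26 = 220, the triangle is acute, so the smallest enclosing circle is the circumcircle.
Circumcentre = (4.2, -1), r² = 50.44.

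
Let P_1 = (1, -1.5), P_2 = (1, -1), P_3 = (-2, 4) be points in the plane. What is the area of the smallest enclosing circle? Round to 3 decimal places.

Side lengths²: P_1P_2² = 0.25, P_1P_3² = 39.25, P_2P_3² = 34.
Since P_1P_3² = 39.25 ≥ 34 + 0.25 = 34.25, the angle opposite P_1P_3 is not acute, so the smallest enclosing circle has P_1P_3 as diameter.
Centre = midpoint of P_1P_3 = (-0.5, 1.25), r² = 39.25/4 = 9.8125.
Area = π·r² = π·9.8125 ≈ 30.827.

30.827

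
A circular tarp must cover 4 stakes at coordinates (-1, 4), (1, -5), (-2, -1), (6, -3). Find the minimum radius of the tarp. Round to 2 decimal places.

A smallest enclosing disk is always determined by at most three of the input points on its boundary.
The minimum enclosing circle is determined by three boundary points: (-1, 4), (1, -5), (6, -3).
Their circumcentre is (27/14, -1/14) with r² = 2465/98.
The farthest remaining point (-2, -1) is at distance² 1597/98 ≤ 2465/98.
r = √(2465/98) ≈ 5.02.

5.02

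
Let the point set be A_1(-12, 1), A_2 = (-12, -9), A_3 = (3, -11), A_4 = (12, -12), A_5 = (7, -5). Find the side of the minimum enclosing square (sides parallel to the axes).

24

The bounding box has width 24 and height 13.
An axis-aligned square enclosing the set must have side ≥ max(width, height).
So the minimum side is max(24, 13) = 24.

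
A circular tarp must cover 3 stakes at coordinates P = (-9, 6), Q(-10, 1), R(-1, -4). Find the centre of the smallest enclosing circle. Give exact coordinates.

(-5, 1)

Side lengths²: PQ² = 26, PR² = 164, QR² = 106.
Since PR² = 164 ≥ 106 + 26 = 132, the angle opposite PR is not acute, so the smallest enclosing circle has PR as diameter.
Centre = midpoint of PR = (-5, 1), r² = 164/4 = 41.
Centre = (-5, 1).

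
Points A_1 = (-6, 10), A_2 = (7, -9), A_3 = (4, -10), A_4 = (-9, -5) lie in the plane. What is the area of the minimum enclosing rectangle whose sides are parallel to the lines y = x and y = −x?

288

In coordinates u = x + y, v = x − y the rectangle is axis-aligned; the map (x,y)→(u,v) scales areas by 2.
u-values: 4, -2, -6, -14; range = 4 − (-14) = 18.
v-values: -16, 16, 14, -4; range = 16 − (-16) = 32.
Area = (18 × 32) / 2 = 288.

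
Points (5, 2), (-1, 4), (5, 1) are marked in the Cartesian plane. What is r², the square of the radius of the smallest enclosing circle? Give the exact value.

Call the three points A, B, C in the order given.
Side lengths²: AB² = 40, AC² = 1, BC² = 45.
Since BC² = 45 ≥ 40 + 1 = 41, the angle opposite BC is not acute, so the smallest enclosing circle has BC as diameter.
Centre = midpoint of BC = (2, 2.5), r² = 45/4 = 11.25.

11.25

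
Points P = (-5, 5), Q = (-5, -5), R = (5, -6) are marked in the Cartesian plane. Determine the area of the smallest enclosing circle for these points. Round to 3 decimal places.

Side lengths²: PQ² = 100, PR² = 221, QR² = 101.
Since PR² = 221 ≥ 101 + 100 = 201, the angle opposite PR is not acute, so the smallest enclosing circle has PR as diameter.
Centre = midpoint of PR = (0, -0.5), r² = 221/4 = 55.25.
Area = π·r² = π·55.25 ≈ 173.573.

173.573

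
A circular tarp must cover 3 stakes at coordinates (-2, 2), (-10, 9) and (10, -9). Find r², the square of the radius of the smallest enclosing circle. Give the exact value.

Call the three points A, B, C in the order given.
Side lengths²: AB² = 113, AC² = 265, BC² = 724.
Since BC² = 724 ≥ 265 + 113 = 378, the angle opposite BC is not acute, so the smallest enclosing circle has BC as diameter.
Centre = midpoint of BC = (0, 0), r² = 724/4 = 181.

181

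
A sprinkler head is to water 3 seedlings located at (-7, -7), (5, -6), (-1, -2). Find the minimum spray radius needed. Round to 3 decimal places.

6.021

Call the three points A, B, C in the order given.
Side lengths²: AB² = 145, AC² = 61, BC² = 52.
Since AB² = 145 ≥ 61 + 52 = 113, the angle opposite AB is not acute, so the smallest enclosing circle has AB as diameter.
Centre = midpoint of AB = (-1, -6.5), r² = 145/4 = 36.25.
r = √(36.25) ≈ 6.021.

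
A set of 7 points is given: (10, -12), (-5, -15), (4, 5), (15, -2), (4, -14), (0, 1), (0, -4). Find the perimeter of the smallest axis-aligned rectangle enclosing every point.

Width = max x − min x = 15 − (-5) = 20.
Height = max y − min y = 5 − (-15) = 20.
Perimeter = 2(20 + 20) = 80.

80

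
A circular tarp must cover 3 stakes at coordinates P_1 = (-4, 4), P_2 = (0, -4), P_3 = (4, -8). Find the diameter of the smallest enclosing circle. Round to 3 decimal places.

Side lengths²: P_1P_2² = 80, P_1P_3² = 208, P_2P_3² = 32.
Since P_1P_3² = 208 ≥ 80 + 32 = 112, the angle opposite P_1P_3 is not acute, so the smallest enclosing circle has P_1P_3 as diameter.
Centre = midpoint of P_1P_3 = (0, -2), r² = 208/4 = 52.
Diameter = 2r = 2√52 ≈ 14.422.

14.422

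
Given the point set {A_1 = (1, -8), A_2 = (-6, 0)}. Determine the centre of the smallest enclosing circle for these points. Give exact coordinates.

The smallest circle enclosing two points has them as diameter endpoints.
Centre = midpoint = (-2.5, -4); r² = |A_1A_2|²/4 = 113/4 = 28.25.
Centre = (-2.5, -4).

(-2.5, -4)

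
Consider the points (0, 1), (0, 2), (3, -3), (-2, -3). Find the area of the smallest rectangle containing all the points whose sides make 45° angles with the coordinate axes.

In coordinates u = x + y, v = x − y the rectangle is axis-aligned; the map (x,y)→(u,v) scales areas by 2.
u-values: 1, 2, 0, -5; range = 2 − (-5) = 7.
v-values: -1, -2, 6, 1; range = 6 − (-2) = 8.
Area = (7 × 8) / 2 = 28.

28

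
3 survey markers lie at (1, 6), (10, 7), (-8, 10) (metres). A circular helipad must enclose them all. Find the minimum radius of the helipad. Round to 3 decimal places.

9.124

Call the three points A, B, C in the order given.
Side lengths²: AB² = 82, AC² = 97, BC² = 333.
Since BC² = 333 ≥ 97 + 82 = 179, the angle opposite BC is not acute, so the smallest enclosing circle has BC as diameter.
Centre = midpoint of BC = (1, 8.5), r² = 333/4 = 83.25.
r = √(83.25) ≈ 9.124.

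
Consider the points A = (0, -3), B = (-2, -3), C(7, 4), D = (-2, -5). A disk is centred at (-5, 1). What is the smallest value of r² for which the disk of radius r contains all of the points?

153

The required radius is the distance from (-5, 1) to the farthest point.
Squared distances: 41, 25, 153, 45.
Maximum is 153, attained at C.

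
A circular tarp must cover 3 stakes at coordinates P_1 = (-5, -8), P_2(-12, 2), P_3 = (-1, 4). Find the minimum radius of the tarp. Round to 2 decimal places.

Side lengths²: P_1P_2² = 149, P_1P_3² = 160, P_2P_3² = 125.
Since P_1P_3² = 160 < 149 + 125 = 274, the triangle is acute, so the smallest enclosing circle is the circumcircle.
Circumcentre = (-357/62, -67/62), r² = 93125/1922.
r = √(93125/1922) ≈ 6.96.

6.96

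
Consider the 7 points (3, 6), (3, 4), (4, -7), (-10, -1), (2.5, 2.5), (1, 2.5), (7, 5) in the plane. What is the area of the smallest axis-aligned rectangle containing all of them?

221

x ranges over [-10, 7], width 17.
y ranges over [-7, 6], height 13.
Area = 17 × 13 = 221.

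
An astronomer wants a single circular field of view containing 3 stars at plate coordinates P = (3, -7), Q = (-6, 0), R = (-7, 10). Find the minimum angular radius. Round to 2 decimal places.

Side lengths²: PQ² = 130, PR² = 389, QR² = 101.
Since PR² = 389 ≥ 130 + 101 = 231, the angle opposite PR is not acute, so the smallest enclosing circle has PR as diameter.
Centre = midpoint of PR = (-2, 1.5), r² = 389/4 = 97.25.
r = √(97.25) ≈ 9.86.

9.86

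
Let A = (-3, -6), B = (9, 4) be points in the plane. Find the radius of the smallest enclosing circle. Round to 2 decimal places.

The smallest circle enclosing two points has them as diameter endpoints.
Centre = midpoint = (3, -1); r² = |AB|²/4 = 244/4 = 61.
r = √61 ≈ 7.81.

7.81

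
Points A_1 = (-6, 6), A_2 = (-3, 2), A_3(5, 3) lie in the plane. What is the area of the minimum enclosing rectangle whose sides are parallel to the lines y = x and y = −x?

63

In coordinates u = x + y, v = x − y the rectangle is axis-aligned; the map (x,y)→(u,v) scales areas by 2.
u-values: 0, -1, 8; range = 8 − (-1) = 9.
v-values: -12, -5, 2; range = 2 − (-12) = 14.
Area = (9 × 14) / 2 = 63.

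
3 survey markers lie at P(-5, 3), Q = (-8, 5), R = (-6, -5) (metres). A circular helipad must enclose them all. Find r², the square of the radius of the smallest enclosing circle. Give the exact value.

Side lengths²: PQ² = 13, PR² = 65, QR² = 104.
Since QR² = 104 ≥ 65 + 13 = 78, the angle opposite QR is not acute, so the smallest enclosing circle has QR as diameter.
Centre = midpoint of QR = (-7, 0), r² = 104/4 = 26.

26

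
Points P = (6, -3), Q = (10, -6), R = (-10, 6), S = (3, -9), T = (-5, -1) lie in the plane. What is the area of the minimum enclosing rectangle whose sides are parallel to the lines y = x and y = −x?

In coordinates u = x + y, v = x − y the rectangle is axis-aligned; the map (x,y)→(u,v) scales areas by 2.
u-values: 3, 4, -4, -6, -6; range = 4 − (-6) = 10.
v-values: 9, 16, -16, 12, -4; range = 16 − (-16) = 32.
Area = (10 × 32) / 2 = 160.

160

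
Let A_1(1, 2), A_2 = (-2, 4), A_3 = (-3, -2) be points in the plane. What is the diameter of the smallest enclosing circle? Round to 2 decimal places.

6.20

Side lengths²: A_1A_2² = 13, A_1A_3² = 32, A_2A_3² = 37.
Since A_2A_3² = 37 < 32 + 13 = 45, the triangle is acute, so the smallest enclosing circle is the circumcircle.
Circumcentre = (-1.9, 0.9), r² = 9.62.
Diameter = 2r = 2√(9.62) ≈ 6.20.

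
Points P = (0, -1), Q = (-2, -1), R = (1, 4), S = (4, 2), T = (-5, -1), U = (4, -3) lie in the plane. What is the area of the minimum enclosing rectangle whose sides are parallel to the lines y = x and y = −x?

In coordinates u = x + y, v = x − y the rectangle is axis-aligned; the map (x,y)→(u,v) scales areas by 2.
u-values: -1, -3, 5, 6, -6, 1; range = 6 − (-6) = 12.
v-values: 1, -1, -3, 2, -4, 7; range = 7 − (-4) = 11.
Area = (12 × 11) / 2 = 66.

66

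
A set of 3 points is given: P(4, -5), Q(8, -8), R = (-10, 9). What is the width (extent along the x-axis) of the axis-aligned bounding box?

18

max x = 8, min x = -10, so width = 18.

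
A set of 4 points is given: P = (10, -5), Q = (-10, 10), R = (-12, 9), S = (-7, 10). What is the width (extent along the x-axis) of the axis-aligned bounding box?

22

max x = 10, min x = -12, so width = 22.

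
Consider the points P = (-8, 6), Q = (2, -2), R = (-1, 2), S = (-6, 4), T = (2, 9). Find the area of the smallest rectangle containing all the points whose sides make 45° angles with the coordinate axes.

117

In coordinates u = x + y, v = x − y the rectangle is axis-aligned; the map (x,y)→(u,v) scales areas by 2.
u-values: -2, 0, 1, -2, 11; range = 11 − (-2) = 13.
v-values: -14, 4, -3, -10, -7; range = 4 − (-14) = 18.
Area = (13 × 18) / 2 = 117.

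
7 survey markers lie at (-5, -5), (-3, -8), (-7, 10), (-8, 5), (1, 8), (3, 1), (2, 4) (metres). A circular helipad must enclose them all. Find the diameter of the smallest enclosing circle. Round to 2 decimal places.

18.44

The minimum enclosing circle of a finite set is fixed by two of the points (as a diameter) or three (as a circumcircle).
The farthest pair is (-3, -8)–(-7, 10) with squared distance 340. The circle on this segment as diameter has centre (-5, 1) and r² = 340/4 = 85.
Check (-5, -5): distance² to centre = 36 ≤ 85, so it lies inside.
All remaining points lie in this disk, and no smaller disk contains both endpoints, so this is the minimum enclosing circle.
Diameter = 2r = 2√85 ≈ 18.44.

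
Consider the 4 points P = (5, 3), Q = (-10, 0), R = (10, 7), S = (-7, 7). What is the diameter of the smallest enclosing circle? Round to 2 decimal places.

The minimum enclosing circle of a finite set is fixed by two of the points (as a diameter) or three (as a circumcircle).
The farthest pair is Q–R with squared distance 449. The circle on this segment as diameter has centre (0, 3.5) and r² = 449/4 = 112.25.
Check P: distance² to centre = 25.25 ≤ 112.25, so it lies inside.
All remaining points lie in this disk, and no smaller disk contains both endpoints, so this is the minimum enclosing circle.
Diameter = 2r = 2√(112.25) ≈ 21.19.

21.19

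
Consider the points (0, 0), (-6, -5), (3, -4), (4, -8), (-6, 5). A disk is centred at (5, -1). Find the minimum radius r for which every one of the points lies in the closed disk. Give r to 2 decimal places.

The required radius is the distance from (5, -1) to the farthest point.
Squared distances: 26, 137, 13, 50, 157.
Maximum is 157, attained at (-6, 5).
r = √157 ≈ 12.53.

12.53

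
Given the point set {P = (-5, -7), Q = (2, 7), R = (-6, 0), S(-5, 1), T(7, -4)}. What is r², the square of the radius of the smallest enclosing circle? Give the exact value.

6205/98

A smallest enclosing disk is always determined by at most three of the input points on its boundary.
The minimum enclosing circle is determined by three boundary points: P, Q, T.
Their circumcentre is (-3/14, -9/14) with r² = 6205/98.
The farthest remaining point R is at distance² 3321/98 ≤ 6205/98.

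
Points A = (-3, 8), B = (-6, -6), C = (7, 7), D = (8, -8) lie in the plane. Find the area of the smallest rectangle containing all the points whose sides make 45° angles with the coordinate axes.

In coordinates u = x + y, v = x − y the rectangle is axis-aligned; the map (x,y)→(u,v) scales areas by 2.
u-values: 5, -12, 14, 0; range = 14 − (-12) = 26.
v-values: -11, 0, 0, 16; range = 16 − (-11) = 27.
Area = (26 × 27) / 2 = 351.

351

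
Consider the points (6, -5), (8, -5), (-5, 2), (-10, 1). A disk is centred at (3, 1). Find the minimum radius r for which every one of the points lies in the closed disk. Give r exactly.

13

The required radius is the distance from (3, 1) to the farthest point.
Squared distances: 45, 61, 65, 169.
Maximum is 169, attained at (-10, 1).
r = √169 = 13.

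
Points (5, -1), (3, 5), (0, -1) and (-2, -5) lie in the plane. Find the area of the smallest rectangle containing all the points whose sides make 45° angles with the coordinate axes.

60

In coordinates u = x + y, v = x − y the rectangle is axis-aligned; the map (x,y)→(u,v) scales areas by 2.
u-values: 4, 8, -1, -7; range = 8 − (-7) = 15.
v-values: 6, -2, 1, 3; range = 6 − (-2) = 8.
Area = (15 × 8) / 2 = 60.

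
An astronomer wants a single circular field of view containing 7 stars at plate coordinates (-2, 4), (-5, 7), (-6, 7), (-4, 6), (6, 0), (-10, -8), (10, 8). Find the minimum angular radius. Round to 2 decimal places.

By Welzl's lemma the MEC is supported by two points (diametrically opposite) or three points (on a circumcircle).
The farthest pair is (-10, -8)–(10, 8) with squared distance 656. The circle on this segment as diameter has centre (0, 0) and r² = 656/4 = 164.
Check (-2, 4): distance² to centre = 20 ≤ 164, so it lies inside.
All remaining points lie in this disk, and no smaller disk contains both endpoints, so this is the minimum enclosing circle.
r = √164 ≈ 12.81.

12.81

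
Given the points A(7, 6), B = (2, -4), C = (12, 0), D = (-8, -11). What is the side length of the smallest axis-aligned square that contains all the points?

The bounding box has width 20 and height 17.
An axis-aligned square enclosing the set must have side ≥ max(width, height).
So the minimum side is max(20, 17) = 20.

20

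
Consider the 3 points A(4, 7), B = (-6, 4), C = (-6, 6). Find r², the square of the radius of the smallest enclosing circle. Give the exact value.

Side lengths²: AB² = 109, AC² = 101, BC² = 4.
Since AB² = 109 ≥ 101 + 4 = 105, the angle opposite AB is not acute, so the smallest enclosing circle has AB as diameter.
Centre = midpoint of AB = (-1, 5.5), r² = 109/4 = 27.25.

27.25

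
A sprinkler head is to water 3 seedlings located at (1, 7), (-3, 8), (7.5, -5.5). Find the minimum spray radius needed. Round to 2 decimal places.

8.55

Call the three points A, B, C in the order given.
Side lengths²: AB² = 17, AC² = 198.5, BC² = 292.5.
Since BC² = 292.5 ≥ 198.5 + 17 = 215.5, the angle opposite BC is not acute, so the smallest enclosing circle has BC as diameter.
Centre = midpoint of BC = (2.25, 1.25), r² = 292.5/4 = 73.125.
r = √(73.125) ≈ 8.55.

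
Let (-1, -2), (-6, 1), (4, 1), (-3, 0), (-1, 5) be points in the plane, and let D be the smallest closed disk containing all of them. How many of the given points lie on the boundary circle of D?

2

The farthest pair is (-6, 1)–(4, 1) with squared distance 100. The circle on this segment as diameter has centre (-1, 1) and r² = 100/4 = 25.
Check (-1, -2): distance² to centre = 9 ≤ 25, so it lies inside.
All remaining points lie in this disk, and no smaller disk contains both endpoints, so this is the minimum enclosing circle.
The points at distance exactly r from the centre are (-6, 1), (4, 1) — 2 points.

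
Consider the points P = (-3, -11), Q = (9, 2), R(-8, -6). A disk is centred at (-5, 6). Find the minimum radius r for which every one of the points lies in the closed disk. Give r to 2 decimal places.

The required radius is the distance from (-5, 6) to the farthest point.
Squared distances: 293, 212, 153.
Maximum is 293, attained at P.
r = √293 ≈ 17.12.

17.12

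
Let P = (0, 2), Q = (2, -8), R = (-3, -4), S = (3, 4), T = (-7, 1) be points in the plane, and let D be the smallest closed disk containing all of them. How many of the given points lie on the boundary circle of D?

A smallest enclosing disk is always determined by at most three of the input points on its boundary.
The minimum enclosing circle is determined by three boundary points: Q, S, T.
Their circumcentre is (-19/26, -45/26) with r² = 15805/338.
The farthest remaining point P is at distance² 4885/338 ≤ 15805/338.
The points at distance exactly r from the centre are Q, S, T — 3 points.

3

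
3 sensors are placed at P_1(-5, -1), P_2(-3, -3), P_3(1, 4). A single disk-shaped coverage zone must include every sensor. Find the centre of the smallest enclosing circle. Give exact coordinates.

(-29/22, 15/22)

Side lengths²: P_1P_2² = 8, P_1P_3² = 61, P_2P_3² = 65.
Since P_2P_3² = 65 < 61 + 8 = 69, the triangle is acute, so the smallest enclosing circle is the circumcircle.
Circumcentre = (-29/22, 15/22), r² = 3965/242.
Centre = (-29/22, 15/22).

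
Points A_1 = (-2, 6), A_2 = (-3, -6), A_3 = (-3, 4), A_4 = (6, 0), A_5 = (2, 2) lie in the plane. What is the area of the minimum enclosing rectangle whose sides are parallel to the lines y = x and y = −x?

In coordinates u = x + y, v = x − y the rectangle is axis-aligned; the map (x,y)→(u,v) scales areas by 2.
u-values: 4, -9, 1, 6, 4; range = 6 − (-9) = 15.
v-values: -8, 3, -7, 6, 0; range = 6 − (-8) = 14.
Area = (15 × 14) / 2 = 105.

105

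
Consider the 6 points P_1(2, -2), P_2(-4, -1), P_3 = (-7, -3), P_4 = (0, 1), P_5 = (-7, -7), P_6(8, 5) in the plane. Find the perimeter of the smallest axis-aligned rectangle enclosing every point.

54

Width = max x − min x = 8 − (-7) = 15.
Height = max y − min y = 5 − (-7) = 12.
Perimeter = 2(15 + 12) = 54.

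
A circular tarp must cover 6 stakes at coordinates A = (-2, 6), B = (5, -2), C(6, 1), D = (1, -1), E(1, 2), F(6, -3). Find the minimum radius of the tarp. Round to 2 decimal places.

6.02

By Welzl's lemma the MEC is supported by two points (diametrically opposite) or three points (on a circumcircle).
The farthest pair is A–F with squared distance 145. The circle on this segment as diameter has centre (2, 1.5) and r² = 145/4 = 36.25.
Check B: distance² to centre = 21.25 ≤ 36.25, so it lies inside.
All remaining points lie in this disk, and no smaller disk contains both endpoints, so this is the minimum enclosing circle.
r = √(36.25) ≈ 6.02.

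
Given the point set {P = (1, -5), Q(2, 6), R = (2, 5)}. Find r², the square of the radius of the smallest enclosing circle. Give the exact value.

Side lengths²: PQ² = 122, PR² = 101, QR² = 1.
Since PQ² = 122 ≥ 101 + 1 = 102, the angle opposite PQ is not acute, so the smallest enclosing circle has PQ as diameter.
Centre = midpoint of PQ = (1.5, 0.5), r² = 122/4 = 30.5.

30.5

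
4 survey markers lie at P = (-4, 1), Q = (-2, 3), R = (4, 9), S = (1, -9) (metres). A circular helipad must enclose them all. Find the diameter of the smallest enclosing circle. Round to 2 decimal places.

18.25

The minimum enclosing circle of a finite set is fixed by two of the points (as a diameter) or three (as a circumcircle).
The farthest pair is R–S with squared distance 333. The circle on this segment as diameter has centre (2.5, 0) and r² = 333/4 = 83.25.
Check P: distance² to centre = 43.25 ≤ 83.25, so it lies inside.
All remaining points lie in this disk, and no smaller disk contains both endpoints, so this is the minimum enclosing circle.
Diameter = 2r = 2√(83.25) ≈ 18.25.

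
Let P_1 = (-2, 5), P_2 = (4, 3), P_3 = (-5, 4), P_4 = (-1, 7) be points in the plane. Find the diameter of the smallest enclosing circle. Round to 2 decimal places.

By Welzl's lemma the MEC is supported by two points (diametrically opposite) or three points (on a circumcircle).
The farthest pair is P_2–P_3 with squared distance 82. The circle on this segment as diameter has centre (-0.5, 3.5) and r² = 82/4 = 20.5.
Check P_1: distance² to centre = 4.5 ≤ 20.5, so it lies inside.
All remaining points lie in this disk, and no smaller disk contains both endpoints, so this is the minimum enclosing circle.
Diameter = 2r = 2√(20.5) ≈ 9.06.

9.06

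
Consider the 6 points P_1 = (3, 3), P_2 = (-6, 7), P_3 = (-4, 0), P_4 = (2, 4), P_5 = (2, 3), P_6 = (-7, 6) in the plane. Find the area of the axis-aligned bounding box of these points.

70

x ranges over [-7, 3], width 10.
y ranges over [0, 7], height 7.
Area = 10 × 7 = 70.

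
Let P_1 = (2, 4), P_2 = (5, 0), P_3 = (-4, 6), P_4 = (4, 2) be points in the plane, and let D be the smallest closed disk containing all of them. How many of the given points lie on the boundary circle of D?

2

The minimum enclosing circle of a finite set is fixed by two of the points (as a diameter) or three (as a circumcircle).
The farthest pair is P_2–P_3 with squared distance 117. The circle on this segment as diameter has centre (0.5, 3) and r² = 117/4 = 29.25.
Check P_1: distance² to centre = 3.25 ≤ 29.25, so it lies inside.
All remaining points lie in this disk, and no smaller disk contains both endpoints, so this is the minimum enclosing circle.
The points at distance exactly r from the centre are P_2, P_3 — 2 points.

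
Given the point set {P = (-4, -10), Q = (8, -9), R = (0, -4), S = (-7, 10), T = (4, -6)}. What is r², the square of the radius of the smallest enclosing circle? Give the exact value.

A smallest enclosing disk is always determined by at most three of the input points on its boundary.
The farthest pair is Q–S with squared distance 586. The circle on this segment as diameter has centre (0.5, 0.5) and r² = 586/4 = 146.5.
Check P: distance² to centre = 130.5 ≤ 146.5, so it lies inside.
All remaining points lie in this disk, and no smaller disk contains both endpoints, so this is the minimum enclosing circle.

146.5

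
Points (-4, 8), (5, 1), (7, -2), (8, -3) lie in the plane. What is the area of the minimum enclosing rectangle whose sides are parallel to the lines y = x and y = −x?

In coordinates u = x + y, v = x − y the rectangle is axis-aligned; the map (x,y)→(u,v) scales areas by 2.
u-values: 4, 6, 5, 5; range = 6 − 4 = 2.
v-values: -12, 4, 9, 11; range = 11 − (-12) = 23.
Area = (2 × 23) / 2 = 23.

23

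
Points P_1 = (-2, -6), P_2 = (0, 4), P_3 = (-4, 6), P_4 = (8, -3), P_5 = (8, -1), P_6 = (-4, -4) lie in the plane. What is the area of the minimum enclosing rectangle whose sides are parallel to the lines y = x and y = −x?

In coordinates u = x + y, v = x − y the rectangle is axis-aligned; the map (x,y)→(u,v) scales areas by 2.
u-values: -8, 4, 2, 5, 7, -8; range = 7 − (-8) = 15.
v-values: 4, -4, -10, 11, 9, 0; range = 11 − (-10) = 21.
Area = (15 × 21) / 2 = 157.5.

157.5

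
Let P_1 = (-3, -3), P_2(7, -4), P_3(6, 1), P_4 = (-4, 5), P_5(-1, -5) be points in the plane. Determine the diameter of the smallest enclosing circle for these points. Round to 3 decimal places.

14.213

The minimum enclosing circle of a finite set is fixed by two of the points (as a diameter) or three (as a circumcircle).
The farthest pair is P_2–P_4 with squared distance 202. The circle on this segment as diameter has centre (1.5, 0.5) and r² = 202/4 = 50.5.
Check P_1: distance² to centre = 32.5 ≤ 50.5, so it lies inside.
All remaining points lie in this disk, and no smaller disk contains both endpoints, so this is the minimum enclosing circle.
Diameter = 2r = 2√(50.5) ≈ 14.213.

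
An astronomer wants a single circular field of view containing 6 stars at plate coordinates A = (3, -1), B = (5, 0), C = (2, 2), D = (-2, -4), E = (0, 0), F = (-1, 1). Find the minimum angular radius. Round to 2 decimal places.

The farthest pair is B–D with squared distance 65. The circle on this segment as diameter has centre (1.5, -2) and r² = 65/4 = 16.25.
Check A: distance² to centre = 3.25 ≤ 16.25, so it lies inside.
All remaining points lie in this disk, and no smaller disk contains both endpoints, so this is the minimum enclosing circle.
r = √(16.25) ≈ 4.03.

4.03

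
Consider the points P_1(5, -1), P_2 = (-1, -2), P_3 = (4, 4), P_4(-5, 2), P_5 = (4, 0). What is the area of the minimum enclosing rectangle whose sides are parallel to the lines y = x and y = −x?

In coordinates u = x + y, v = x − y the rectangle is axis-aligned; the map (x,y)→(u,v) scales areas by 2.
u-values: 4, -3, 8, -3, 4; range = 8 − (-3) = 11.
v-values: 6, 1, 0, -7, 4; range = 6 − (-7) = 13.
Area = (11 × 13) / 2 = 71.5.

71.5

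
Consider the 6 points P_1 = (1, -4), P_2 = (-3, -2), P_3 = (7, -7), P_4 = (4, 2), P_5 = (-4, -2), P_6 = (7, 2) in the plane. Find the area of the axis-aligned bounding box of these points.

x ranges over [-4, 7], width 11.
y ranges over [-7, 2], height 9.
Area = 11 × 9 = 99.

99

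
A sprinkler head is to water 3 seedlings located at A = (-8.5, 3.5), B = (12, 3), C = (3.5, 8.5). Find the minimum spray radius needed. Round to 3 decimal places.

Side lengths²: AB² = 420.5, AC² = 169, BC² = 102.5.
Since AB² = 420.5 ≥ 169 + 102.5 = 271.5, the angle opposite AB is not acute, so the smallest enclosing circle has AB as diameter.
Centre = midpoint of AB = (1.75, 3.25), r² = 420.5/4 = 105.125.
r = √(105.125) ≈ 10.253.

10.253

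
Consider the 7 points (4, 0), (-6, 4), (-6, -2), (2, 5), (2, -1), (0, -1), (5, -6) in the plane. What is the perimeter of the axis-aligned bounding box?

44

Width = max x − min x = 5 − (-6) = 11.
Height = max y − min y = 5 − (-6) = 11.
Perimeter = 2(11 + 11) = 44.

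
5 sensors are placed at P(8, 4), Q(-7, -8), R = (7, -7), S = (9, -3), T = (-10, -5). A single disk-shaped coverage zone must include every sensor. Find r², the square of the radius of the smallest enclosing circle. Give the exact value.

1825/18

A smallest enclosing disk is always determined by at most three of the input points on its boundary.
The minimum enclosing circle is determined by three boundary points: P, S, T.
Their circumcentre is (-5/6, -5/6) with r² = 1825/18.
The farthest remaining point R is at distance² 1789/18 ≤ 1825/18.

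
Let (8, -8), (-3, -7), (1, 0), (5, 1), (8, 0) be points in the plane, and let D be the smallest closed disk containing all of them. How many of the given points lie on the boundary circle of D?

By Welzl's lemma the MEC is supported by two points (diametrically opposite) or three points (on a circumcircle).
The minimum enclosing circle is determined by three boundary points: (8, -8), (-3, -7), (8, 0).
Their circumcentre is (31/11, -4) with r² = 5185/121.
The farthest remaining point (5, 1) is at distance² 3601/121 ≤ 5185/121.
The points at distance exactly r from the centre are (8, -8), (-3, -7), (8, 0) — 3 points.

3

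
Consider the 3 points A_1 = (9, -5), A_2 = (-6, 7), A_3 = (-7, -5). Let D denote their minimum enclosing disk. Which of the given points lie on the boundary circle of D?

A_1, A_2, A_3

Side lengths²: A_1A_2² = 369, A_1A_3² = 256, A_2A_3² = 145.
Since A_1A_2² = 369 < 256 + 145 = 401, the triangle is acute, so the smallest enclosing circle is the circumcircle.
Circumcentre = (1, 0.375), r² = 92.890625.
The points at distance exactly r from the centre are A_1, A_2, A_3 — 3 points.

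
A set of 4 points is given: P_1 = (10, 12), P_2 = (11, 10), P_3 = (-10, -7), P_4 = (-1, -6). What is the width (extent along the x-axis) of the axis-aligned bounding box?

21

max x = 11, min x = -10, so width = 21.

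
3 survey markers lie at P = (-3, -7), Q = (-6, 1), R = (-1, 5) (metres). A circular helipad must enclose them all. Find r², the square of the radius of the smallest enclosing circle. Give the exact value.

Side lengths²: PQ² = 73, PR² = 148, QR² = 41.
Since PR² = 148 ≥ 73 + 41 = 114, the angle opposite PR is not acute, so the smallest enclosing circle has PR as diameter.
Centre = midpoint of PR = (-2, -1), r² = 148/4 = 37.

37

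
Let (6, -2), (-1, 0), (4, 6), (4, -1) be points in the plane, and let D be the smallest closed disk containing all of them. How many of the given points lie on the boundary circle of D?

3

The minimum enclosing circle is determined by three boundary points: (6, -2), (-1, 0), (4, 6).
Their circumcentre is (42/13, 81/52) with r² = 54961/2704.
The farthest remaining point (4, -1) is at distance² 19289/2704 ≤ 54961/2704.
The points at distance exactly r from the centre are (6, -2), (-1, 0), (4, 6) — 3 points.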